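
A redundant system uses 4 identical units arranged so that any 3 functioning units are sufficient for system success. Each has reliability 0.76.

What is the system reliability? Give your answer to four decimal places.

0.7550

R = Σ_{i=3}^{4} C(4,i) p^i (1−p)^{4−i} with p = 0.76
C(4,3)·0.76^3·0.24^1 = 0.421417
C(4,4)·0.76^4·0.24^0 = 0.333622
Sum = 0.7550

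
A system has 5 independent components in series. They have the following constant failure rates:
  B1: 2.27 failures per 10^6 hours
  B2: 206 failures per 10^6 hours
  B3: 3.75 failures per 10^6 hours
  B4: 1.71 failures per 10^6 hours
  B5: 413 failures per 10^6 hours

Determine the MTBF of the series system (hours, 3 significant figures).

Series of exponential components: λ_sys = Σ λ_i
λ_sys = 0.00000227 + 0.000206 + 0.00000375 + 0.00000171 + 0.000413 = 6.2673e-04 /h
MTBF = 1 / λ_sys = 1600 h

1600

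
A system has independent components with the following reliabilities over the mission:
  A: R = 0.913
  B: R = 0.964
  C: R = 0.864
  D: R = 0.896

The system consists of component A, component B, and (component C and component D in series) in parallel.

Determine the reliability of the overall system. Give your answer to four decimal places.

Series (C and D): 0.864000 × 0.896000 = 0.774144
Parallel (A, B, and [0.774144]): 1 − (1 − 0.913000)(1 − 0.964000)(1 − 0.774144) = 0.9993

0.9993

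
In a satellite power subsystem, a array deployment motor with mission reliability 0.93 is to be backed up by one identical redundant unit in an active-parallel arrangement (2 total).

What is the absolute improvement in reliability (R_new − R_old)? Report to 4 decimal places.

0.0651

R_before = 0.93
R_after = 1 − (1 − 0.93)^2 = 0.9951
ΔR = 0.9951 − 0.93 = 0.0651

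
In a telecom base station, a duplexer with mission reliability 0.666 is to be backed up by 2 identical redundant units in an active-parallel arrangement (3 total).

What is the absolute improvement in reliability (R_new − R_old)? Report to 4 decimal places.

R_before = 0.666
R_after = 1 − (1 − 0.666)^3 = 0.9627
ΔR = 0.9627 − 0.666 = 0.2967

0.2967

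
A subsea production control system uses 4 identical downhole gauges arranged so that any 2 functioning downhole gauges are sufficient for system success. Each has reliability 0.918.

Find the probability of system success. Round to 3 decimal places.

R = Σ_{i=2}^{4} C(4,i) p^i (1−p)^{4−i} with p = 0.918
C(4,2)·0.918^2·0.082^2 = 0.03400
C(4,3)·0.918^3·0.082^1 = 0.25375
C(4,4)·0.918^4·0.082^0 = 0.71018
Sum = 0.998

0.998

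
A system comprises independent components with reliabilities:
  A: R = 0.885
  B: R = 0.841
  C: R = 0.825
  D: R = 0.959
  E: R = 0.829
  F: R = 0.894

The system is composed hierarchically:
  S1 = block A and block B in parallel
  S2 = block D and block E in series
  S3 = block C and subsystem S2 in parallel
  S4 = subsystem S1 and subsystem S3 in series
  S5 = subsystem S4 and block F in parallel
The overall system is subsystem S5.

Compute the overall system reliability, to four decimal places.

Parallel (A and B): 1 − (1 − 0.885000)(1 − 0.841000) = 0.981715
Series (D and E): 0.959000 × 0.829000 = 0.795011
Parallel (C and [0.795011]): 1 − (1 − 0.825000)(1 − 0.795011) = 0.964127
Series ([0.981715] and [0.964127]): 0.981715 × 0.964127 = 0.946498
Parallel ([0.946498] and F): 1 − (1 − 0.946498)(1 − 0.894000) = 0.9943

0.9943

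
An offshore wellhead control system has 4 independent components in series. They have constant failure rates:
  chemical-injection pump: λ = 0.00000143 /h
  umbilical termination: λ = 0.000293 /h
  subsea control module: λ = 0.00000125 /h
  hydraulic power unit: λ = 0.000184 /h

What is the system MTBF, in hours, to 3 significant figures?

Series of exponential components: λ_sys = Σ λ_i
λ_sys = 0.00000143 + 0.000293 + 0.00000125 + 0.000184 = 4.7968e-04 /h
MTBF = 1 / λ_sys = 2080 h

2080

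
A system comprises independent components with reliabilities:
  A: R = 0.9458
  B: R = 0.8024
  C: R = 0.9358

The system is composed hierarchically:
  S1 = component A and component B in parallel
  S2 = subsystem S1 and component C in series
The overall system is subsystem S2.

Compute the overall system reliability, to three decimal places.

Parallel (A and B): 1 − (1 − 0.94580)(1 − 0.80240) = 0.98929
Series ([0.98929] and C): 0.98929 × 0.93580 = 0.926

0.926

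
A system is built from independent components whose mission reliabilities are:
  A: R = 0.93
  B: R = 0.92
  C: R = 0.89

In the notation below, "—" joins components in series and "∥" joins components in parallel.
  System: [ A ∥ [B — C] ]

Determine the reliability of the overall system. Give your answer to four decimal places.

Series (B and C): 0.920000 × 0.890000 = 0.818800
Parallel (A and [0.818800]): 1 − (1 − 0.930000)(1 − 0.818800) = 0.9873

0.9873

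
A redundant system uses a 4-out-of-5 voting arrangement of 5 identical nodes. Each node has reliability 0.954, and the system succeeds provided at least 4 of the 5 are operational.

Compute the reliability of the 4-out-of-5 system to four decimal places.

0.9807

R = Σ_{i=4}^{5} C(5,i) p^i (1−p)^{5−i} with p = 0.954
C(5,4)·0.954^4·0.046^1 = 0.190512
C(5,5)·0.954^5·0.046^0 = 0.790209
Sum = 0.9807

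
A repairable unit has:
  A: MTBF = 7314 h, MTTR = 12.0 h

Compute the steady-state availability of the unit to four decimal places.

0.9984

A(A) = MTBF/(MTBF+MTTR) = 7314/(7314+12.0) = 0.9984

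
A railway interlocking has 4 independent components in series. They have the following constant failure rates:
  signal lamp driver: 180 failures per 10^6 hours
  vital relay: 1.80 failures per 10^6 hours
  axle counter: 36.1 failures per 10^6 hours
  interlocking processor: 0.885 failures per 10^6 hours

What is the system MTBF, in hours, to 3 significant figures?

4570

Series of exponential components: λ_sys = Σ λ_i
λ_sys = 0.000180 + 0.00000180 + 0.0000361 + 0.000000885 = 2.1879e-04 /h
MTBF = 1 / λ_sys = 4570 h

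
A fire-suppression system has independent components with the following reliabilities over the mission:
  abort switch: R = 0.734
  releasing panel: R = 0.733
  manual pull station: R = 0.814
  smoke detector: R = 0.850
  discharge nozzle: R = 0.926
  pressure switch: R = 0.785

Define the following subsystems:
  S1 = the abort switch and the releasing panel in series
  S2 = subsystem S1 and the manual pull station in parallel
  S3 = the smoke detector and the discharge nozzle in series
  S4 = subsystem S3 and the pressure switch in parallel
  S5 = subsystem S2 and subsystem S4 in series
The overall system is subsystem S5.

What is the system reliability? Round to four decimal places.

Series (abort switch and releasing panel): 0.734000 × 0.733000 = 0.538022
Parallel ([0.538022] and manual pull station): 1 − (1 − 0.538022)(1 − 0.814000) = 0.914072
Series (smoke detector and discharge nozzle): 0.850000 × 0.926000 = 0.787100
Parallel ([0.787100] and pressure switch): 1 − (1 − 0.787100)(1 − 0.785000) = 0.954227
Series ([0.914072] and [0.954227]): 0.914072 × 0.954227 = 0.8722

0.8722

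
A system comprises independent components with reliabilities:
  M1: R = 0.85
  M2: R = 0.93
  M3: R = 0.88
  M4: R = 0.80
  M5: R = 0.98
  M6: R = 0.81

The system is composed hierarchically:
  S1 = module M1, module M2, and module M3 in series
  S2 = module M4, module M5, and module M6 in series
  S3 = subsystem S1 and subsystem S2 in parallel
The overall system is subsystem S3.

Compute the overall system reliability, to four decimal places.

0.8889

Series (M1, M2, and M3): 0.850000 × 0.930000 × 0.880000 = 0.695640
Series (M4, M5, and M6): 0.800000 × 0.980000 × 0.810000 = 0.635040
Parallel ([0.695640] and [0.635040]): 1 − (1 − 0.695640)(1 − 0.635040) = 0.8889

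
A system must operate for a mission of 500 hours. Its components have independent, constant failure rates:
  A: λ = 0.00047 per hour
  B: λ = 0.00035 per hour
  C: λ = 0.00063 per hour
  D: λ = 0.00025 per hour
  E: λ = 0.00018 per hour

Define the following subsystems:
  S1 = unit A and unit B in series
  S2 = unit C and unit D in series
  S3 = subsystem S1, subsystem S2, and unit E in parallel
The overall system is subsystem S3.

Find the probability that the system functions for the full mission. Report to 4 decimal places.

0.9897

R(A) = exp(−0.00047 × 500) = 0.790571
R(B) = exp(−0.00035 × 500) = 0.839457
R(C) = exp(−0.00063 × 500) = 0.729789
R(D) = exp(−0.00025 × 500) = 0.882497
R(E) = exp(−0.00018 × 500) = 0.913931
Series (A and B): 0.790571 × 0.839457 = 0.663650
Series (C and D): 0.729789 × 0.882497 = 0.644037
Parallel ([0.663650], [0.644037], and E): 1 − (1 − 0.663650)(1 − 0.644037)(1 − 0.913931) = 0.9897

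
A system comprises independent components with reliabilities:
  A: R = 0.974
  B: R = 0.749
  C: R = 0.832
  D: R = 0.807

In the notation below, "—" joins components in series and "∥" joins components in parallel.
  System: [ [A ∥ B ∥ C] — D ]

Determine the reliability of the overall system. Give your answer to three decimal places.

Parallel (A, B, and C): 1 − (1 − 0.97400)(1 − 0.74900)(1 − 0.83200) = 0.99890
Series ([0.99890] and D): 0.99890 × 0.80700 = 0.806

0.806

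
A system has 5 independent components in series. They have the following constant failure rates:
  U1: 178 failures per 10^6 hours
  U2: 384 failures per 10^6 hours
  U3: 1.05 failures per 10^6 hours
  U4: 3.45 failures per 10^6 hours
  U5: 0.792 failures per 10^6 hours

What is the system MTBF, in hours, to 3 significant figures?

1760

Series of exponential components: λ_sys = Σ λ_i
λ_sys = 0.000178 + 0.000384 + 0.00000105 + 0.00000345 + 0.000000792 = 5.6729e-04 /h
MTBF = 1 / λ_sys = 1760 h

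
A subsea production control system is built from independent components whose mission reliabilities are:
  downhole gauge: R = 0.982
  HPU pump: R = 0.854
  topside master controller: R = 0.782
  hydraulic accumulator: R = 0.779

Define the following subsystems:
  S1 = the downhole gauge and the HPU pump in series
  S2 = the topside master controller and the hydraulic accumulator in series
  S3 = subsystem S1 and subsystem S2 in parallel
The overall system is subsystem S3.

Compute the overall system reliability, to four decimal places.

0.9369

Series (downhole gauge and HPU pump): 0.982000 × 0.854000 = 0.838628
Series (topside master controller and hydraulic accumulator): 0.782000 × 0.779000 = 0.609178
Parallel ([0.838628] and [0.609178]): 1 − (1 − 0.838628)(1 − 0.609178) = 0.9369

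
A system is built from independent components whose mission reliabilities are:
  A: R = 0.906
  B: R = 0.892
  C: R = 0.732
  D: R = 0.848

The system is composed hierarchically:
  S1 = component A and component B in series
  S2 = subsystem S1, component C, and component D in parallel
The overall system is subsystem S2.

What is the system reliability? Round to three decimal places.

0.992

Series (A and B): 0.90600 × 0.89200 = 0.80815
Parallel ([0.80815], C, and D): 1 − (1 − 0.80815)(1 − 0.73200)(1 − 0.84800) = 0.992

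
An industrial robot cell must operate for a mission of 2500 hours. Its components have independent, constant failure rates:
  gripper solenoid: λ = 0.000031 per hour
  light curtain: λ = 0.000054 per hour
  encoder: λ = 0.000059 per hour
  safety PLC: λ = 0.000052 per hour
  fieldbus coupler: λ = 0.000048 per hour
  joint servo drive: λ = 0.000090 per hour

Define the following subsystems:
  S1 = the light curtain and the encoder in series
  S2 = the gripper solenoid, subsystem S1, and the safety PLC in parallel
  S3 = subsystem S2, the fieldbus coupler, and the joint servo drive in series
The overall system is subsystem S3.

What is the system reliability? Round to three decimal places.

R(gripper solenoid) = exp(−0.000031 × 2500) = 0.92543
R(light curtain) = exp(−0.000054 × 2500) = 0.87372
R(encoder) = exp(−0.000059 × 2500) = 0.86286
R(safety PLC) = exp(−0.000052 × 2500) = 0.87810
R(fieldbus coupler) = exp(−0.000048 × 2500) = 0.88692
R(joint servo drive) = exp(−0.000090 × 2500) = 0.79852
Series (light curtain and encoder): 0.87372 × 0.86286 = 0.75390
Parallel (gripper solenoid, [0.75390], and safety PLC): 1 − (1 − 0.92543)(1 − 0.75390)(1 − 0.87810) = 0.99776
Series ([0.99776], fieldbus coupler, and joint servo drive): 0.99776 × 0.88692 × 0.79852 = 0.707

0.707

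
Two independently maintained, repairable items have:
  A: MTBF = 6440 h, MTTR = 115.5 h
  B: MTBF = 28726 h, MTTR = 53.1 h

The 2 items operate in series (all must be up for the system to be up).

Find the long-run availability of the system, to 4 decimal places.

A(A) = MTBF/(MTBF+MTTR) = 6440/(6440+115.5) = 0.982381
A(B) = MTBF/(MTBF+MTTR) = 28726/(28726+53.1) = 0.998155
Series availability: 0.982381 × 0.998155 = 0.9806

0.9806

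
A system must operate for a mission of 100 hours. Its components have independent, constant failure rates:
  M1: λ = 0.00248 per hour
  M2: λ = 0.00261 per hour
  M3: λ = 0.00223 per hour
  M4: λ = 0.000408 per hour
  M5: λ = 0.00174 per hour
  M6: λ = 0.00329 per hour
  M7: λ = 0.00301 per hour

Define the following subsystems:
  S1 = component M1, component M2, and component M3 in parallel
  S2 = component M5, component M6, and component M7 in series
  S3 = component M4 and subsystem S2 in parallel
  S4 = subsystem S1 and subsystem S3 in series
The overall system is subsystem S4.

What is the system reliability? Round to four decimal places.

R(M1) = exp(−0.00248 × 100) = 0.780360
R(M2) = exp(−0.00261 × 100) = 0.770281
R(M3) = exp(−0.00223 × 100) = 0.800115
R(M4) = exp(−0.000408 × 100) = 0.960021
R(M5) = exp(−0.00174 × 100) = 0.840297
R(M6) = exp(−0.00329 × 100) = 0.719643
R(M7) = exp(−0.00301 × 100) = 0.740078
Parallel (M1, M2, and M3): 1 − (1 − 0.780360)(1 − 0.770281)(1 − 0.800115) = 0.989915
Series (M5, M6, and M7): 0.840297 × 0.719643 × 0.740078 = 0.447535
Parallel (M4 and [0.447535]): 1 − (1 − 0.960021)(1 − 0.447535) = 0.977913
Series ([0.989915] and [0.977913]): 0.989915 × 0.977913 = 0.9681

0.9681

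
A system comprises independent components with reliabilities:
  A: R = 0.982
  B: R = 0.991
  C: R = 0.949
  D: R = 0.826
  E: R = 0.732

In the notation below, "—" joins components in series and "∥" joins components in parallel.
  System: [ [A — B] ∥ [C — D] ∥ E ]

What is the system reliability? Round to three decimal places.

Series (A and B): 0.98200 × 0.99100 = 0.97316
Series (C and D): 0.94900 × 0.82600 = 0.78387
Parallel ([0.97316], [0.78387], and E): 1 − (1 − 0.97316)(1 − 0.78387)(1 − 0.73200) = 0.998

0.998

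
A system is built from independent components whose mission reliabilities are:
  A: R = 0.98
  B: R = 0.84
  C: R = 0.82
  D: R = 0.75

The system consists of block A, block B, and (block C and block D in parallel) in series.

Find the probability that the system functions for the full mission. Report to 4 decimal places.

Parallel (C and D): 1 − (1 − 0.820000)(1 − 0.750000) = 0.955000
Series (A, B, and [0.955000]): 0.980000 × 0.840000 × 0.955000 = 0.7862

0.7862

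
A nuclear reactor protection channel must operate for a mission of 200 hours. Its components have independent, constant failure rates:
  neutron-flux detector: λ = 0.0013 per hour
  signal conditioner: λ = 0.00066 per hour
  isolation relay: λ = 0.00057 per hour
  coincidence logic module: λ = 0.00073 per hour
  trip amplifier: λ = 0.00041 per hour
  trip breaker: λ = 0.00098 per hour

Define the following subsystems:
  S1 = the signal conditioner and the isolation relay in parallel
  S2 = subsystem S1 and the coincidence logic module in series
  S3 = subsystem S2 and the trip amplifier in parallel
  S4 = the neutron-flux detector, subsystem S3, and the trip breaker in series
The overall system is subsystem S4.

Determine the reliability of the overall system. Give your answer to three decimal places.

R(neutron-flux detector) = exp(−0.0013 × 200) = 0.77105
R(signal conditioner) = exp(−0.00066 × 200) = 0.87634
R(isolation relay) = exp(−0.00057 × 200) = 0.89226
R(coincidence logic module) = exp(−0.00073 × 200) = 0.86416
R(trip amplifier) = exp(−0.00041 × 200) = 0.92127
R(trip breaker) = exp(−0.00098 × 200) = 0.82201
Parallel (signal conditioner and isolation relay): 1 − (1 − 0.87634)(1 − 0.89226) = 0.98668
Series ([0.98668] and coincidence logic module): 0.98668 × 0.86416 = 0.85265
Parallel ([0.85265] and trip amplifier): 1 − (1 − 0.85265)(1 − 0.92127) = 0.98840
Series (neutron-flux detector, [0.98840], and trip breaker): 0.77105 × 0.98840 × 0.82201 = 0.626

0.626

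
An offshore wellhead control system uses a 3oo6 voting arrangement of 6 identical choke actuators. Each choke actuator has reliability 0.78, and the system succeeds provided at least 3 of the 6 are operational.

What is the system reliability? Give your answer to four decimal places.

0.9761

R = Σ_{i=3}^{6} C(6,i) p^i (1−p)^{6−i} with p = 0.78
C(6,3)·0.78^3·0.22^3 = 0.101061
C(6,4)·0.78^4·0.22^2 = 0.268729
C(6,5)·0.78^5·0.22^1 = 0.381107
C(6,6)·0.78^6·0.22^0 = 0.225200
Sum = 0.9761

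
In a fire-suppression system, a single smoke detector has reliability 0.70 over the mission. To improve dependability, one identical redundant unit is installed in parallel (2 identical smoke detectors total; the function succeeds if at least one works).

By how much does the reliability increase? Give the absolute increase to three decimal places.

R_before = 0.70
R_after = 1 − (1 − 0.70)^2 = 0.910
ΔR = 0.910 − 0.70 = 0.210

0.210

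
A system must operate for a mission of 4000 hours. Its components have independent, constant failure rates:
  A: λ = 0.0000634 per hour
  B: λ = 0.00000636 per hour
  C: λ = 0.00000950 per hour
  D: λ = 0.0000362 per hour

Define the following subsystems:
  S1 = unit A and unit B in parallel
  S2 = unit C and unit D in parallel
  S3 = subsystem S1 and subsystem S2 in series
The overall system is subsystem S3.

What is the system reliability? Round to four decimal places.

0.9894

R(A) = exp(−0.0000634 × 4000) = 0.776002
R(B) = exp(−0.00000636 × 4000) = 0.974881
R(C) = exp(−0.00000950 × 4000) = 0.962713
R(D) = exp(−0.0000362 × 4000) = 0.865195
Parallel (A and B): 1 − (1 − 0.776002)(1 − 0.974881) = 0.994373
Parallel (C and D): 1 − (1 − 0.962713)(1 − 0.865195) = 0.994974
Series ([0.994373] and [0.994974]): 0.994373 × 0.994974 = 0.9894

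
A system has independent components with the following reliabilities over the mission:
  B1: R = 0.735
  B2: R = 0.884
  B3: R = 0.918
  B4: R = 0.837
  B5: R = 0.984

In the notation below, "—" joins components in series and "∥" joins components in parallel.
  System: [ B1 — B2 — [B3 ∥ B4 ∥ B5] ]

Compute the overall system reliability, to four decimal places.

0.6496

Parallel (B3, B4, and B5): 1 − (1 − 0.918000)(1 − 0.837000)(1 − 0.984000) = 0.999786
Series (B1, B2, and [0.999786]): 0.735000 × 0.884000 × 0.999786 = 0.6496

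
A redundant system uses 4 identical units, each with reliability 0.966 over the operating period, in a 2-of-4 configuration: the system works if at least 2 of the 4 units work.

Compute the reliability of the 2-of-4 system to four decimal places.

0.9998

R = Σ_{i=2}^{4} C(4,i) p^i (1−p)^{4−i} with p = 0.966
C(4,2)·0.966^2·0.034^2 = 0.006472
C(4,3)·0.966^3·0.034^1 = 0.122594
C(4,4)·0.966^4·0.034^0 = 0.870780
Sum = 0.9998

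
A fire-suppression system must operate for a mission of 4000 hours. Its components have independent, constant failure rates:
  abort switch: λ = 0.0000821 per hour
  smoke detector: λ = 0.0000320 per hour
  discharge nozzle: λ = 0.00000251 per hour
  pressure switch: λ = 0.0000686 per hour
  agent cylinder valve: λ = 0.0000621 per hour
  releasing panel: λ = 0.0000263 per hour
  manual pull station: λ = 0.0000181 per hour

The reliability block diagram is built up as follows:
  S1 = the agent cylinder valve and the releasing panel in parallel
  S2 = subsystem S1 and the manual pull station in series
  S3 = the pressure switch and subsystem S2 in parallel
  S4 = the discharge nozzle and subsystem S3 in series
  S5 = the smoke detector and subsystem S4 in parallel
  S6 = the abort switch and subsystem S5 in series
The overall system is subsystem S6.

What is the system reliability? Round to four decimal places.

R(abort switch) = exp(−0.0000821 × 4000) = 0.720075
R(smoke detector) = exp(−0.0000320 × 4000) = 0.879853
R(discharge nozzle) = exp(−0.00000251 × 4000) = 0.990010
R(pressure switch) = exp(−0.0000686 × 4000) = 0.760028
R(agent cylinder valve) = exp(−0.0000621 × 4000) = 0.780048
R(releasing panel) = exp(−0.0000263 × 4000) = 0.900144
R(manual pull station) = exp(−0.0000181 × 4000) = 0.930159
Parallel (agent cylinder valve and releasing panel): 1 − (1 − 0.780048)(1 − 0.900144) = 0.978036
Series ([0.978036] and manual pull station): 0.978036 × 0.930159 = 0.909729
Parallel (pressure switch and [0.909729]): 1 − (1 − 0.760028)(1 − 0.909729) = 0.978337
Series (discharge nozzle and [0.978337]): 0.990010 × 0.978337 = 0.968563
Parallel (smoke detector and [0.968563]): 1 − (1 − 0.879853)(1 − 0.968563) = 0.996223
Series (abort switch and [0.996223]): 0.720075 × 0.996223 = 0.7174

0.7174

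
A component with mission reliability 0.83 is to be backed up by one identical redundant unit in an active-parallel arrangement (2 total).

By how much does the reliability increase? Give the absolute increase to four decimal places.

0.1411

R_before = 0.83
R_after = 1 − (1 − 0.83)^2 = 0.9711
ΔR = 0.9711 − 0.83 = 0.1411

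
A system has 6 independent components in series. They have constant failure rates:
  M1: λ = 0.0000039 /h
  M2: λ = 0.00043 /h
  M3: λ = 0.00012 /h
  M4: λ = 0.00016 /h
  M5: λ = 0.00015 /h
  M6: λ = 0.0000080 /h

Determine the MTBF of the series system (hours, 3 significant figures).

Series of exponential components: λ_sys = Σ λ_i
λ_sys = 0.0000039 + 0.00043 + 0.00012 + 0.00016 + 0.00015 + 0.0000080 = 8.7190e-04 /h
MTBF = 1 / λ_sys = 1150 h

1150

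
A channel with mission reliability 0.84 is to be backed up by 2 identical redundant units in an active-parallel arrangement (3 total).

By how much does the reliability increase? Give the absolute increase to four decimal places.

0.1559

R_before = 0.84
R_after = 1 − (1 − 0.84)^3 = 0.9959
ΔR = 0.9959 − 0.84 = 0.1559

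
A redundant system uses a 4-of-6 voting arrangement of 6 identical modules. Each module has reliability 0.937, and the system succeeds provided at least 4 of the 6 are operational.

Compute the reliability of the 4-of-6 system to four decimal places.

R = Σ_{i=4}^{6} C(6,i) p^i (1−p)^{6−i} with p = 0.937
C(6,4)·0.937^4·0.063^2 = 0.045891
C(6,5)·0.937^5·0.063^1 = 0.273017
C(6,6)·0.937^6·0.063^0 = 0.676764
Sum = 0.9957

0.9957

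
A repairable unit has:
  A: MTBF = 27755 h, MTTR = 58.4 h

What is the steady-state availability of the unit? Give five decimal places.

0.99790

A(A) = MTBF/(MTBF+MTTR) = 27755/(27755+58.4) = 0.99790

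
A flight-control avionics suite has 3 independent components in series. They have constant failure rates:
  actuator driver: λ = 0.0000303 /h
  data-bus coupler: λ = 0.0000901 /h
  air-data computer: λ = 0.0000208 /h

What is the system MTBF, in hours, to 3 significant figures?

Series of exponential components: λ_sys = Σ λ_i
λ_sys = 0.0000303 + 0.0000901 + 0.0000208 = 1.4120e-04 /h
MTBF = 1 / λ_sys = 7080 h

7080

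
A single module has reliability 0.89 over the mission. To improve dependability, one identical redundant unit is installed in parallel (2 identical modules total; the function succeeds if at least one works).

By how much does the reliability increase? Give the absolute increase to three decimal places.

0.098

R_before = 0.89
R_after = 1 − (1 − 0.89)^2 = 0.988
ΔR = 0.988 − 0.89 = 0.098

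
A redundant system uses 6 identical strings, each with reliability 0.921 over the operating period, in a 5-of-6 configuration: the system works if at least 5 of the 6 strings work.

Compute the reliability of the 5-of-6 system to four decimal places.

0.9244

R = Σ_{i=5}^{6} C(6,i) p^i (1−p)^{6−i} with p = 0.921
C(6,5)·0.921^5·0.079^1 = 0.314106
C(6,6)·0.921^6·0.079^0 = 0.610320
Sum = 0.9244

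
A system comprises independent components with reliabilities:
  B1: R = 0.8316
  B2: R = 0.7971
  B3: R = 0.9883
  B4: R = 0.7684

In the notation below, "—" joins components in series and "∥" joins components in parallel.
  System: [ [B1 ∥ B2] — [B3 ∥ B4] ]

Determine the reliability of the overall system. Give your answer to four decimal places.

Parallel (B1 and B2): 1 − (1 − 0.831600)(1 − 0.797100) = 0.965832
Parallel (B3 and B4): 1 − (1 − 0.988300)(1 − 0.768400) = 0.997290
Series ([0.965832] and [0.997290]): 0.965832 × 0.997290 = 0.9632

0.9632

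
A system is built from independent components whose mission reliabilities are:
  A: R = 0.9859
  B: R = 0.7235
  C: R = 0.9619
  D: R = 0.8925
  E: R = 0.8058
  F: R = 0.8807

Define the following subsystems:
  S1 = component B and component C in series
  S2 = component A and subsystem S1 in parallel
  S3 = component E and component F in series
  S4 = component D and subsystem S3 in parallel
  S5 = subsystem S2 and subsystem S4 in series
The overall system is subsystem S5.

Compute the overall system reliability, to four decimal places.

Series (B and C): 0.723500 × 0.961900 = 0.695935
Parallel (A and [0.695935]): 1 − (1 − 0.985900)(1 − 0.695935) = 0.995713
Series (E and F): 0.805800 × 0.880700 = 0.709668
Parallel (D and [0.709668]): 1 − (1 − 0.892500)(1 − 0.709668) = 0.968789
Series ([0.995713] and [0.968789]): 0.995713 × 0.968789 = 0.9646

0.9646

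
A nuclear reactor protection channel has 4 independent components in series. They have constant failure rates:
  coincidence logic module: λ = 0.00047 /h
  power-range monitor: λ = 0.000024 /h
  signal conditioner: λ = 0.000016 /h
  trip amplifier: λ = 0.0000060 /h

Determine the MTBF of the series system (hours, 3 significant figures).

1940

Series of exponential components: λ_sys = Σ λ_i
λ_sys = 0.00047 + 0.000024 + 0.000016 + 0.0000060 = 5.1600e-04 /h
MTBF = 1 / λ_sys = 1940 h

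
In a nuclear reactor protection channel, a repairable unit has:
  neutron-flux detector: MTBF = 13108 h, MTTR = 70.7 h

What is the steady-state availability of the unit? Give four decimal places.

A(neutron-flux detector) = MTBF/(MTBF+MTTR) = 13108/(13108+70.7) = 0.9946

0.9946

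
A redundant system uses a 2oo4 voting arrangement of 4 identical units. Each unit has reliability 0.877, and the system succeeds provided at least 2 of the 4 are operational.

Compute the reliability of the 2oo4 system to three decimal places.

R = Σ_{i=2}^{4} C(4,i) p^i (1−p)^{4−i} with p = 0.877
C(4,2)·0.877^2·0.123^2 = 0.06982
C(4,3)·0.877^3·0.123^1 = 0.33187
C(4,4)·0.877^4·0.123^0 = 0.59156
Sum = 0.993

0.993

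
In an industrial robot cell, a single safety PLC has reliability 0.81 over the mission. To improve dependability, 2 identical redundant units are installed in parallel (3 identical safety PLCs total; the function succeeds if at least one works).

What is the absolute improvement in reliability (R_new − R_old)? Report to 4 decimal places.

0.1831

R_before = 0.81
R_after = 1 − (1 − 0.81)^3 = 0.9931
ΔR = 0.9931 − 0.81 = 0.1831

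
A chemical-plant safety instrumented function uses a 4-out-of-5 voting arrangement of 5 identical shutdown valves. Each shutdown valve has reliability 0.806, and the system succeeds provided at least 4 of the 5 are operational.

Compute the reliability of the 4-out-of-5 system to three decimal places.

0.750

R = Σ_{i=4}^{5} C(5,i) p^i (1−p)^{5−i} with p = 0.806
C(5,4)·0.806^4·0.194^1 = 0.40937
C(5,5)·0.806^5·0.194^0 = 0.34015
Sum = 0.750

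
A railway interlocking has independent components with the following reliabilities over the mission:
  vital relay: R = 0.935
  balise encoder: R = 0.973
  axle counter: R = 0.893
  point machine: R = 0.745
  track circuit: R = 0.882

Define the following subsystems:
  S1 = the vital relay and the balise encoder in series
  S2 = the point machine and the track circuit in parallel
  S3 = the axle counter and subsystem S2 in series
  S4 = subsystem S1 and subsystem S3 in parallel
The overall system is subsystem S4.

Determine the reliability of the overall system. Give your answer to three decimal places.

Series (vital relay and balise encoder): 0.93500 × 0.97300 = 0.90976
Parallel (point machine and track circuit): 1 − (1 − 0.74500)(1 − 0.88200) = 0.96991
Series (axle counter and [0.96991]): 0.89300 × 0.96991 = 0.86613
Parallel ([0.90976] and [0.86613]): 1 − (1 − 0.90976)(1 − 0.86613) = 0.988

0.988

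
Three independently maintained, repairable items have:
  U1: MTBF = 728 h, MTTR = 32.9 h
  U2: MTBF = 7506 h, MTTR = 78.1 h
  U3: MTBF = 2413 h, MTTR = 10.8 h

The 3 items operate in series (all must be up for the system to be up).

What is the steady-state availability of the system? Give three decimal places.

A(U1) = MTBF/(MTBF+MTTR) = 728/(728+32.9) = 0.956762
A(U2) = MTBF/(MTBF+MTTR) = 7506/(7506+78.1) = 0.989702
A(U3) = MTBF/(MTBF+MTTR) = 2413/(2413+10.8) = 0.995544
Series availability: 0.956762 × 0.989702 × 0.995544 = 0.943

0.943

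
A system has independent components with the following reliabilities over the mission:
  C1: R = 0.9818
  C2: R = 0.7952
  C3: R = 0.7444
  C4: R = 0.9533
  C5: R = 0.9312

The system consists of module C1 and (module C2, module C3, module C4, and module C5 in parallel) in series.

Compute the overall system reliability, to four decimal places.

0.9816

Parallel (C2, C3, C4, and C5): 1 − (1 − 0.795200)(1 − 0.744400)(1 − 0.953300)(1 − 0.931200) = 0.999832
Series (C1 and [0.999832]): 0.981800 × 0.999832 = 0.9816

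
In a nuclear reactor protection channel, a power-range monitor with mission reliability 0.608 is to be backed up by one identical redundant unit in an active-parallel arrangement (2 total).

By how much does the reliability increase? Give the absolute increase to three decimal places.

R_before = 0.608
R_after = 1 − (1 − 0.608)^2 = 0.846
ΔR = 0.846 − 0.608 = 0.238

0.238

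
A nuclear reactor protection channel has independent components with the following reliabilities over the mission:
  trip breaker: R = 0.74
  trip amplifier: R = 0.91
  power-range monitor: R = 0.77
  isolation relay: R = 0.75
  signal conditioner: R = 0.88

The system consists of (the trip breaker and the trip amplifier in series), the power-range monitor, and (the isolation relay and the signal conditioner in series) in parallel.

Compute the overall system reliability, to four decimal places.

0.9745

Series (trip breaker and trip amplifier): 0.740000 × 0.910000 = 0.673400
Series (isolation relay and signal conditioner): 0.750000 × 0.880000 = 0.660000
Parallel ([0.673400], power-range monitor, and [0.660000]): 1 − (1 − 0.673400)(1 − 0.770000)(1 − 0.660000) = 0.9745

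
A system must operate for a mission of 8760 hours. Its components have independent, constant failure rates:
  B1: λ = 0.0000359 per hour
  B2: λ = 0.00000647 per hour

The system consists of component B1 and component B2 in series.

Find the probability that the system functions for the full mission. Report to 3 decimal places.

0.690

R(B1) = exp(−0.0000359 × 8760) = 0.73017
R(B2) = exp(−0.00000647 × 8760) = 0.94490
Series (B1 and B2): 0.73017 × 0.94490 = 0.690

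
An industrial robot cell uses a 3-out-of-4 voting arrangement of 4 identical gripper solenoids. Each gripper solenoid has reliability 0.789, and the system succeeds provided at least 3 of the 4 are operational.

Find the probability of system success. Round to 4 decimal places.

R = Σ_{i=3}^{4} C(4,i) p^i (1−p)^{4−i} with p = 0.789
C(4,3)·0.789^3·0.211^1 = 0.414547
C(4,4)·0.789^4·0.211^0 = 0.387532
Sum = 0.8021

0.8021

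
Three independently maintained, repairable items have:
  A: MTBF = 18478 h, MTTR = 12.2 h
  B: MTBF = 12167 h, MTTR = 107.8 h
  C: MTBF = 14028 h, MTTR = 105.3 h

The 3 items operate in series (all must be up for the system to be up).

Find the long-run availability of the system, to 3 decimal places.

0.983

A(A) = MTBF/(MTBF+MTTR) = 18478/(18478+12.2) = 0.999340
A(B) = MTBF/(MTBF+MTTR) = 12167/(12167+107.8) = 0.991218
A(C) = MTBF/(MTBF+MTTR) = 14028/(14028+105.3) = 0.992550
Series availability: 0.999340 × 0.991218 × 0.992550 = 0.983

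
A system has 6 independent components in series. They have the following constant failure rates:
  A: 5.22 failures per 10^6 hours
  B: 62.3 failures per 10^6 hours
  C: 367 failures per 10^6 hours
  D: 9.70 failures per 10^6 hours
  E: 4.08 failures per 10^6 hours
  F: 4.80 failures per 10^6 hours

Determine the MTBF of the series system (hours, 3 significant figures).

Series of exponential components: λ_sys = Σ λ_i
λ_sys = 0.00000522 + 0.0000623 + 0.000367 + 0.00000970 + 0.00000408 + 0.00000480 = 4.5310e-04 /h
MTBF = 1 / λ_sys = 2210 h

2210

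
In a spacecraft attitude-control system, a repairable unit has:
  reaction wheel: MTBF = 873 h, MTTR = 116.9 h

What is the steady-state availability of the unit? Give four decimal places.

0.8819

A(reaction wheel) = MTBF/(MTBF+MTTR) = 873/(873+116.9) = 0.8819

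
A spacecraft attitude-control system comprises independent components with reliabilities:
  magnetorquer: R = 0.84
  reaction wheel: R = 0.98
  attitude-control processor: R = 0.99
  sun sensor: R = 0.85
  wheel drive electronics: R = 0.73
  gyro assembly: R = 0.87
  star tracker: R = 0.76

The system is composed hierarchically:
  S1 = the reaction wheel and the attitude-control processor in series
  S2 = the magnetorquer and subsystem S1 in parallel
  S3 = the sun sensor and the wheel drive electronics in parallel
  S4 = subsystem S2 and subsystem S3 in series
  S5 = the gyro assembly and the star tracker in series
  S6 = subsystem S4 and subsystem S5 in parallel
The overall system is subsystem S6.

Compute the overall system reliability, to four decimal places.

Series (reaction wheel and attitude-control processor): 0.980000 × 0.990000 = 0.970200
Parallel (magnetorquer and [0.970200]): 1 − (1 − 0.840000)(1 − 0.970200) = 0.995232
Parallel (sun sensor and wheel drive electronics): 1 − (1 − 0.850000)(1 − 0.730000) = 0.959500
Series ([0.995232] and [0.959500]): 0.995232 × 0.959500 = 0.954925
Series (gyro assembly and star tracker): 0.870000 × 0.760000 = 0.661200
Parallel ([0.954925] and [0.661200]): 1 − (1 − 0.954925)(1 − 0.661200) = 0.9847

0.9847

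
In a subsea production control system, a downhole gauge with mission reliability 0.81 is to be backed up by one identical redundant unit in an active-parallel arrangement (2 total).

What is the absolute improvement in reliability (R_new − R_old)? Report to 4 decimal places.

R_before = 0.81
R_after = 1 − (1 − 0.81)^2 = 0.9639
ΔR = 0.9639 − 0.81 = 0.1539

0.1539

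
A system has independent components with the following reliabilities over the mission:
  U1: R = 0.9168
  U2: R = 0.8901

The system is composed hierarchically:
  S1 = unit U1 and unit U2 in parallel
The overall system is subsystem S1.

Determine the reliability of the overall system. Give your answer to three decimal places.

Parallel (U1 and U2): 1 − (1 − 0.91680)(1 − 0.89010) = 0.991

0.991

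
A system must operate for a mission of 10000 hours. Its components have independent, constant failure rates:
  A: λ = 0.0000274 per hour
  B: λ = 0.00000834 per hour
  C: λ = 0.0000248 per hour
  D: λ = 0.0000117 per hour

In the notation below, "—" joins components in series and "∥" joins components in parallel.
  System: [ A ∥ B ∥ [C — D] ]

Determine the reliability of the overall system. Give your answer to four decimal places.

0.9941

R(A) = exp(−0.0000274 × 10000) = 0.760332
R(B) = exp(−0.00000834 × 10000) = 0.919983
R(C) = exp(−0.0000248 × 10000) = 0.780360
R(D) = exp(−0.0000117 × 10000) = 0.889585
Series (C and D): 0.780360 × 0.889585 = 0.694197
Parallel (A, B, and [0.694197]): 1 − (1 − 0.760332)(1 − 0.919983)(1 − 0.694197) = 0.9941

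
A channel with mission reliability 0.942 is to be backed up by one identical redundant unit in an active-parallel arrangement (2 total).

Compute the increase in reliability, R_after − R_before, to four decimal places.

0.0546

R_before = 0.942
R_after = 1 − (1 − 0.942)^2 = 0.9966
ΔR = 0.9966 − 0.942 = 0.0546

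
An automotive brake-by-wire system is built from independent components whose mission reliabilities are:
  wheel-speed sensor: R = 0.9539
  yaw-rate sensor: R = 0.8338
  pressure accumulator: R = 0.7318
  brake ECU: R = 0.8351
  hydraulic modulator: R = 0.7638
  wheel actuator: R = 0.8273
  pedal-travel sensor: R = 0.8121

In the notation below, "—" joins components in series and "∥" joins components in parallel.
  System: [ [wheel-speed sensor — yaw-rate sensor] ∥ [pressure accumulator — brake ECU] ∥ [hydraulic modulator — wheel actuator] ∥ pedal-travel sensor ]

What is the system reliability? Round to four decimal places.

Series (wheel-speed sensor and yaw-rate sensor): 0.953900 × 0.833800 = 0.795362
Series (pressure accumulator and brake ECU): 0.731800 × 0.835100 = 0.611126
Series (hydraulic modulator and wheel actuator): 0.763800 × 0.827300 = 0.631892
Parallel ([0.795362], [0.611126], [0.631892], and pedal-travel sensor): 1 − (1 − 0.795362)(1 − 0.611126)(1 − 0.631892)(1 − 0.812100) = 0.9945

0.9945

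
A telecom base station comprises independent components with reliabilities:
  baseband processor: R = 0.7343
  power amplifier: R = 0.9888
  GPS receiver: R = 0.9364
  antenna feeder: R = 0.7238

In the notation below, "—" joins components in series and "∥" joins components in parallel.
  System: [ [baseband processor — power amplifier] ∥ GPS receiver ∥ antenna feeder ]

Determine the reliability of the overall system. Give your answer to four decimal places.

0.9952

Series (baseband processor and power amplifier): 0.734300 × 0.988800 = 0.726076
Parallel ([0.726076], GPS receiver, and antenna feeder): 1 − (1 − 0.726076)(1 − 0.936400)(1 − 0.723800) = 0.9952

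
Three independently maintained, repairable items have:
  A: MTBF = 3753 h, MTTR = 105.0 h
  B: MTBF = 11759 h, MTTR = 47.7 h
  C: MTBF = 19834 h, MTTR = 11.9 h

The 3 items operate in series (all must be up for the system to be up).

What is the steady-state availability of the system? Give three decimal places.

A(A) = MTBF/(MTBF+MTTR) = 3753/(3753+105.0) = 0.972784
A(B) = MTBF/(MTBF+MTTR) = 11759/(11759+47.7) = 0.995960
A(C) = MTBF/(MTBF+MTTR) = 19834/(19834+11.9) = 0.999400
Series availability: 0.972784 × 0.995960 × 0.999400 = 0.968

0.968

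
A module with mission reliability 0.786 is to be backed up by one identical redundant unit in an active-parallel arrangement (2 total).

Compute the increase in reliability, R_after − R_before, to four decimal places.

R_before = 0.786
R_after = 1 − (1 − 0.786)^2 = 0.9542
ΔR = 0.9542 − 0.786 = 0.1682

0.1682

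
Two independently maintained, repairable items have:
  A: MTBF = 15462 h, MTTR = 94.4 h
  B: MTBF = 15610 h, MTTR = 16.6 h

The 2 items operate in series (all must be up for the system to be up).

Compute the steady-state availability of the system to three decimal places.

A(A) = MTBF/(MTBF+MTTR) = 15462/(15462+94.4) = 0.993932
A(B) = MTBF/(MTBF+MTTR) = 15610/(15610+16.6) = 0.998938
Series availability: 0.993932 × 0.998938 = 0.993

0.993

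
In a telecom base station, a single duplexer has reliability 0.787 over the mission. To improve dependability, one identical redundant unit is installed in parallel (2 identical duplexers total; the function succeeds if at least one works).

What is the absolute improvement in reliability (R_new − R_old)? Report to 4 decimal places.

R_before = 0.787
R_after = 1 − (1 − 0.787)^2 = 0.9546
ΔR = 0.9546 − 0.787 = 0.1676

0.1676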